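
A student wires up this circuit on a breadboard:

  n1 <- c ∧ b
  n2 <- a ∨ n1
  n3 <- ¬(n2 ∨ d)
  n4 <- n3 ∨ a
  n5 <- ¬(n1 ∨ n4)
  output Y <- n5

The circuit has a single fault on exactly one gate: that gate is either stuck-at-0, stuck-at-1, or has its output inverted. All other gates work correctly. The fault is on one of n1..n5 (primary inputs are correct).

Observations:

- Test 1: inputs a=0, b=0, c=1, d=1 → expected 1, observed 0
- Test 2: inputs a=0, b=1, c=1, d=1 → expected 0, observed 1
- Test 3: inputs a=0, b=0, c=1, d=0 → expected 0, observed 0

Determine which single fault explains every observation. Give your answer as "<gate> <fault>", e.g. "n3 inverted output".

n1 inverted output

Fault-free values for test 1 (a=0, b=0, c=1, d=1): n1=0, n2=0, n3=0, n4=0, n5=1, giving Y=1. Observed 0.
Test 1: faults giving observed 0 are {n1 stuck-at-1, n1 inverted output, n3 stuck-at-1, n3 inverted output, n4 stuck-at-1, n4 inverted output, n5 stuck-at-0, n5 inverted output}.
Test 2 (a=0, b=1, c=1, d=1): fault-free n1=1, n2=1, n3=0, n4=0, n5=0 → 0; observed 1. Eliminates n1 stuck-at-1, n3 stuck-at-1, n3 inverted output, n4 stuck-at-1, n4 inverted output, n5 stuck-at-0.
Test 3 (a=0, b=0, c=1, d=0): fault-free n1=0, n2=0, n3=1, n4=1, n5=0 → 0; observed 0. Eliminates n5 inverted output.
Only n1 inverted output is consistent with every test.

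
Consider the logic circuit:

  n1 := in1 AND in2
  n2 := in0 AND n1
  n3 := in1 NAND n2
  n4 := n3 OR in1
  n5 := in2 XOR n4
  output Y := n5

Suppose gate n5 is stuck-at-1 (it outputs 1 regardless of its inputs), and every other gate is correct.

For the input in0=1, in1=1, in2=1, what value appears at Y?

Propagate with n5 forced: n1=1, n2=1, n3=0, n4=1, n5=1 [stuck-at-1].
So Y = 1. (Without the fault it would be 0.)

1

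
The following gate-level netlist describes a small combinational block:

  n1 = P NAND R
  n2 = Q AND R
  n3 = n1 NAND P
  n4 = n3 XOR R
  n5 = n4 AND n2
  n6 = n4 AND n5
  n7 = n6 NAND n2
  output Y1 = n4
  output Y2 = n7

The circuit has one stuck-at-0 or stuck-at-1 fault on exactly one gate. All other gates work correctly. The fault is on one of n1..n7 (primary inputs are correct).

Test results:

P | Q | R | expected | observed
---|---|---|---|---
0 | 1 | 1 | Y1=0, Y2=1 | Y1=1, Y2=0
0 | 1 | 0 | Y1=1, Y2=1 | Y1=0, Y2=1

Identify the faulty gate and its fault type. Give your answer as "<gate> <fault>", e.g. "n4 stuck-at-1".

Fault-free values for test 1 (P=0, Q=1, R=1): n1=1, n2=1, n3=1, n4=0, n5=0, n6=0, n7=1, giving Y1=0, Y2=1. Observed Y1=1, Y2=0.
Test 1: faults giving observed Y1=1, Y2=0 are {n3 stuck-at-0, n4 stuck-at-1}.
Test 2 (P=0, Q=1, R=0): fault-free n1=1, n2=0, n3=1, n4=1, n5=0, n6=0, n7=1 → Y1=1, Y2=1; observed Y1=0, Y2=1. Eliminates n4 stuck-at-1.
Only n3 stuck-at-0 is consistent with every test.

n3 stuck-at-0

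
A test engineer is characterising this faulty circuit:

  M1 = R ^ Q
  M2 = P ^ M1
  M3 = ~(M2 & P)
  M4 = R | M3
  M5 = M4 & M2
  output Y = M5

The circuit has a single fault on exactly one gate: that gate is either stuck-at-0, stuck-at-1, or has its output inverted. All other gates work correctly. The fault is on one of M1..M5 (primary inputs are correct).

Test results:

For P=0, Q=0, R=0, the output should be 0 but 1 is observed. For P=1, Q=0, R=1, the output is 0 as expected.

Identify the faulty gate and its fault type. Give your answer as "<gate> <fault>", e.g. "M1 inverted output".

Fault-free values for test 1 (P=0, Q=0, R=0): M1=0, M2=0, M3=1, M4=1, M5=0, giving Y=0. Observed 1.
Test 1: faults giving observed 1 are {M1 stuck-at-1, M1 inverted output, M2 stuck-at-1, M2 inverted output, M5 stuck-at-1, M5 inverted output}.
Test 2 (P=1, Q=0, R=1): fault-free M1=1, M2=0, M3=1, M4=1, M5=0 → 0; observed 0. Eliminates M1 inverted output, M2 stuck-at-1, M2 inverted output, M5 stuck-at-1, M5 inverted output.
Only M1 stuck-at-1 is consistent with every test.

M1 stuck-at-1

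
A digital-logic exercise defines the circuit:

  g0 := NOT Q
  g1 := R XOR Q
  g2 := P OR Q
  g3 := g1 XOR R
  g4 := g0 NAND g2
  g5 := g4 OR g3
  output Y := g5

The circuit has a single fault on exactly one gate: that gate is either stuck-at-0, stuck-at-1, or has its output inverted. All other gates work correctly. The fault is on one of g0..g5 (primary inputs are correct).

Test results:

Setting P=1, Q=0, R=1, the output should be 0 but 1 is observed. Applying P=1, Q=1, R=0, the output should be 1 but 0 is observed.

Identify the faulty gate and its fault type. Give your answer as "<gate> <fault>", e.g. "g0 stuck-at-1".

Fault-free values for test 1 (P=1, Q=0, R=1): g0=1, g1=1, g2=1, g3=0, g4=0, g5=0, giving Y=0. Observed 1.
Test 1: faults giving observed 1 are {g0 stuck-at-0, g0 inverted output, g1 stuck-at-0, g1 inverted output, g2 stuck-at-0, g2 inverted output, g3 stuck-at-1, g3 inverted output, g4 stuck-at-1, g4 inverted output, g5 stuck-at-1, g5 inverted output}.
Test 2 (P=1, Q=1, R=0): fault-free g0=0, g1=1, g2=1, g3=1, g4=1, g5=1 → 1; observed 0. Eliminates g0 stuck-at-0, g0 inverted output, g1 stuck-at-0, g1 inverted output, g2 stuck-at-0, g2 inverted output, g3 stuck-at-1, g3 inverted output, g4 stuck-at-1, g4 inverted output, g5 stuck-at-1.
Only g5 inverted output is consistent with every test.

g5 inverted output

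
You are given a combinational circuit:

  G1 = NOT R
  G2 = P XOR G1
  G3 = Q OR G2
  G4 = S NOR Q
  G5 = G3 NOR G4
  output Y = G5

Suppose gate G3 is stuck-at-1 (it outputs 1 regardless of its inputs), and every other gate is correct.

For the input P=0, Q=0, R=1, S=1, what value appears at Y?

0

Propagate with G3 forced: G1=0, G2=0, G3=1 [stuck-at-1], G4=0, G5=0.
So Y = 0. (Without the fault it would be 1.)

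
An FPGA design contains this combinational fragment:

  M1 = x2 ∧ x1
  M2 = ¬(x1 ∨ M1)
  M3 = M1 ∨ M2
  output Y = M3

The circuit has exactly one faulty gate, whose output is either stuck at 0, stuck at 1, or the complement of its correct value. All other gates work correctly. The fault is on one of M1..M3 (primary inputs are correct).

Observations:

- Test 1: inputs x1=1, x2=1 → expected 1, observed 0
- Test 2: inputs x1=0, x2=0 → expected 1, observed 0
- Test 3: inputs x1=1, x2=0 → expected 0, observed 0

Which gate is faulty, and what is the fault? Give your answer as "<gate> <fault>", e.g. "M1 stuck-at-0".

Fault-free values for test 1 (x1=1, x2=1): M1=1, M2=0, M3=1, giving Y=1. Observed 0.
Test 1: faults giving observed 0 are {M1 stuck-at-0, M1 inverted output, M3 stuck-at-0, M3 inverted output}.
Test 2 (x1=0, x2=0): fault-free M1=0, M2=1, M3=1 → 1; observed 0. Eliminates M1 stuck-at-0, M1 inverted output.
Test 3 (x1=1, x2=0): fault-free M1=0, M2=0, M3=0 → 0; observed 0. Eliminates M3 inverted output.
Only M3 stuck-at-0 is consistent with every test.

M3 stuck-at-0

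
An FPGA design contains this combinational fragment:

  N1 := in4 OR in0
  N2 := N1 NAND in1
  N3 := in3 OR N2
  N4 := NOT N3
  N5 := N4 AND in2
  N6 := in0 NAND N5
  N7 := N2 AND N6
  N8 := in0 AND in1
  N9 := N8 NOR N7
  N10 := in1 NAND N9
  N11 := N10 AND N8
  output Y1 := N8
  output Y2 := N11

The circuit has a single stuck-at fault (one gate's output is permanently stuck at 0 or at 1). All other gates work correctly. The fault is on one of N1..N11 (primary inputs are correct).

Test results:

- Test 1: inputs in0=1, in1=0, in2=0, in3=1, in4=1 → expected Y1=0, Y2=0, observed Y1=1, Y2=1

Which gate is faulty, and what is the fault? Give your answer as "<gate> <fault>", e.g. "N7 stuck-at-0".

N8 stuck-at-1

Fault-free values for test 1 (in0=1, in1=0, in2=0, in3=1, in4=1): N1=1, N2=1, N3=1, N4=0, N5=0, N6=1, N7=1, N8=0, N9=0, N10=1, N11=0, giving Y1=0, Y2=0. Observed Y1=1, Y2=1.
Test 1: faults giving observed Y1=1, Y2=1 are {N8 stuck-at-1}.
Only N8 stuck-at-1 is consistent with every test.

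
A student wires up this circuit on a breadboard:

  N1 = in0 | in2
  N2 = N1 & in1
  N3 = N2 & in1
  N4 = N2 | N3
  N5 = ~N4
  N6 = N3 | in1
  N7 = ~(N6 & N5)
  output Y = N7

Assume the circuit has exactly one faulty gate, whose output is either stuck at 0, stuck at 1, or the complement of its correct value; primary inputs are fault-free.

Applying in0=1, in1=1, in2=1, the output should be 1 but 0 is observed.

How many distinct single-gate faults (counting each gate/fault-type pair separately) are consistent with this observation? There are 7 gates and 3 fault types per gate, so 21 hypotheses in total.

10

Fault-free: N1=1, N2=1, N3=1, N4=1, N5=0, N6=1, N7=1 → 1. Observed 0.
  N1: stuck-at-0, inverted output ✓; others ✗
  N2: stuck-at-0, inverted output ✓; others ✗
  N3: none of the 3 fault types match ✗
  N4: stuck-at-0, inverted output ✓; others ✗
  N5: stuck-at-1, inverted output ✓; others ✗
  N6: none of the 3 fault types match ✗
  N7: stuck-at-0, inverted output ✓; others ✗
Consistent faults: {N1 stuck-at-0, N1 inverted output, N2 stuck-at-0, N2 inverted output, N4 stuck-at-0, N4 inverted output, N5 stuck-at-1, N5 inverted output, N7 stuck-at-0, N7 inverted output} — 10 in all.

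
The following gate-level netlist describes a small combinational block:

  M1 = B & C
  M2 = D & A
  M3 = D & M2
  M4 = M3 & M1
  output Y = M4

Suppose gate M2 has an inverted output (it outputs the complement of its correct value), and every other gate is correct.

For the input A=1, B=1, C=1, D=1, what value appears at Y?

0

Propagate with M2 forced: M1=1, M2=0 [inverted output], M3=0, M4=0.
So Y = 0. (Without the fault it would be 1.)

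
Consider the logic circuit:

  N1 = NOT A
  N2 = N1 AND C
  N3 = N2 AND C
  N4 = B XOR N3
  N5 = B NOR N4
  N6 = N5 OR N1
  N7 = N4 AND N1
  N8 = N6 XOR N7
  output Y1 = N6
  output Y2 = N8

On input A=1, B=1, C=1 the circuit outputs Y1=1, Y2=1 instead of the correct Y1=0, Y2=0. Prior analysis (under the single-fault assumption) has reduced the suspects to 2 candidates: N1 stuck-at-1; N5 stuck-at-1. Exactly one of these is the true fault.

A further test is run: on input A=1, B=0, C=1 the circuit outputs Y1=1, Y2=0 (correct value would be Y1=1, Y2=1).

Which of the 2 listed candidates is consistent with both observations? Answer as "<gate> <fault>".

N1 stuck-at-1

Evaluate each candidate on input A=1, B=0, C=1:
  N1 stuck-at-1: N1=1 [stuck-at-1], N2=1, N3=1, N4=1, N5=0, N6=1, N7=1, N8=0 → Y1=1, Y2=0 — matches
  N5 stuck-at-1: N1=0, N2=0, N3=0, N4=0, N5=1 [stuck-at-1], N6=1, N7=0, N8=1 → Y1=1, Y2=1 — eliminated
Only N1 stuck-at-1 reproduces the observed Y1=1, Y2=0.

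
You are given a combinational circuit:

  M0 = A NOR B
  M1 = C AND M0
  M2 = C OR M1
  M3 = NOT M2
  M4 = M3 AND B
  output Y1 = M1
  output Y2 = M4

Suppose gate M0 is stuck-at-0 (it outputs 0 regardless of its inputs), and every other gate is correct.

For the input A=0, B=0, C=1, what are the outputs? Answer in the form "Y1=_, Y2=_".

Y1=0, Y2=0

Propagate with M0 forced: M0=0 [stuck-at-0], M1=0, M2=1, M3=0, M4=0.
So the outputs are Y1=0, Y2=0. (Without the fault they would be Y1=1, Y2=0.)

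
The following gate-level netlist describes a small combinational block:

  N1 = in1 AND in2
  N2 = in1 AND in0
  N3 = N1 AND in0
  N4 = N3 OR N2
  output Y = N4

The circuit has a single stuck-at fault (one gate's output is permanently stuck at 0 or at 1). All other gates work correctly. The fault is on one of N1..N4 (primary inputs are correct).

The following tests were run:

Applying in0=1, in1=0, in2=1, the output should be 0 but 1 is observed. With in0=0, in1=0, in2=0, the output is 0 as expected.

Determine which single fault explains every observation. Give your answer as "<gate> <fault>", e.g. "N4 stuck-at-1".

Fault-free values for test 1 (in0=1, in1=0, in2=1): N1=0, N2=0, N3=0, N4=0, giving Y=0. Observed 1.
Test 1: faults giving observed 1 are {N1 stuck-at-1, N2 stuck-at-1, N3 stuck-at-1, N4 stuck-at-1}.
Test 2 (in0=0, in1=0, in2=0): fault-free N1=0, N2=0, N3=0, N4=0 → 0; observed 0. Eliminates N2 stuck-at-1, N3 stuck-at-1, N4 stuck-at-1.
Only N1 stuck-at-1 is consistent with every test.

N1 stuck-at-1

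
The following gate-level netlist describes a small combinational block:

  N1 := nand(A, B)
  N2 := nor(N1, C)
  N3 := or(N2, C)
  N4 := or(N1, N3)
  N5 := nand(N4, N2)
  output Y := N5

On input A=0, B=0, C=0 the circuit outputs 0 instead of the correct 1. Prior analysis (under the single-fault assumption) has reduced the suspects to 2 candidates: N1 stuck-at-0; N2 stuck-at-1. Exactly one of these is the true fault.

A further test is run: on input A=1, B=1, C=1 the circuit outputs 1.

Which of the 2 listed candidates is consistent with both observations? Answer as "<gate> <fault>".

Evaluate each candidate on input A=1, B=1, C=1:
  N1 stuck-at-0: N1=0 [stuck-at-0], N2=0, N3=1, N4=1, N5=1 → 1 — matches
  N2 stuck-at-1: N1=0, N2=1 [stuck-at-1], N3=1, N4=1, N5=0 → 0 — eliminated
Only N1 stuck-at-0 reproduces the observed 1.

N1 stuck-at-0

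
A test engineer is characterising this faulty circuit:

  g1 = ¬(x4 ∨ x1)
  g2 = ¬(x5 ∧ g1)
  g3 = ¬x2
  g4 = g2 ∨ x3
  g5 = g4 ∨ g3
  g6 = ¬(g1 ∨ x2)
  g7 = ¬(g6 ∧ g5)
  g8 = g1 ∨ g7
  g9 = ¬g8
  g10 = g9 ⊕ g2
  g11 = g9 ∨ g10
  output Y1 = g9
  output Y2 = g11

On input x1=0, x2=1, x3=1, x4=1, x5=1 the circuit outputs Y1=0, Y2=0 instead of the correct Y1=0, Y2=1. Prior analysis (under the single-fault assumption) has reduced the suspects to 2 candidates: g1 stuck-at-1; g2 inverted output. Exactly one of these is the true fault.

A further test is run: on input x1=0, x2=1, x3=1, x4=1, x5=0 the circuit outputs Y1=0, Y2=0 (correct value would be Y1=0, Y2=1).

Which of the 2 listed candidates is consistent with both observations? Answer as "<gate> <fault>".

Evaluate each candidate on input x1=0, x2=1, x3=1, x4=1, x5=0:
  g1 stuck-at-1: g1=1 [stuck-at-1], g2=1, g3=0, g4=1, g5=1, g6=0, g7=1, g8=1, g9=0, g10=1, g11=1 → Y1=0, Y2=1 — eliminated
  g2 inverted output: g1=0, g2=0 [inverted output], g3=0, g4=1, g5=1, g6=0, g7=1, g8=1, g9=0, g10=0, g11=0 → Y1=0, Y2=0 — matches
Only g2 inverted output reproduces the observed Y1=0, Y2=0.

g2 inverted output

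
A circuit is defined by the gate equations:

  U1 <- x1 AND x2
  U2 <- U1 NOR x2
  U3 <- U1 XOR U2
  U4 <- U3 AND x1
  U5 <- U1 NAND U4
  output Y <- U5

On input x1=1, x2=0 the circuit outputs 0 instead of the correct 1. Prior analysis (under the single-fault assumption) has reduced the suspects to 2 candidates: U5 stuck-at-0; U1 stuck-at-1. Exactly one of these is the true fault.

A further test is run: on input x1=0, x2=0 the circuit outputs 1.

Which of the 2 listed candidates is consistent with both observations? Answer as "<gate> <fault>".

Evaluate each candidate on input x1=0, x2=0:
  U5 stuck-at-0: U1=0, U2=1, U3=1, U4=0, U5=0 [stuck-at-0] → 0 — eliminated
  U1 stuck-at-1: U1=1 [stuck-at-1], U2=0, U3=1, U4=0, U5=1 → 1 — matches
Only U1 stuck-at-1 reproduces the observed 1.

U1 stuck-at-1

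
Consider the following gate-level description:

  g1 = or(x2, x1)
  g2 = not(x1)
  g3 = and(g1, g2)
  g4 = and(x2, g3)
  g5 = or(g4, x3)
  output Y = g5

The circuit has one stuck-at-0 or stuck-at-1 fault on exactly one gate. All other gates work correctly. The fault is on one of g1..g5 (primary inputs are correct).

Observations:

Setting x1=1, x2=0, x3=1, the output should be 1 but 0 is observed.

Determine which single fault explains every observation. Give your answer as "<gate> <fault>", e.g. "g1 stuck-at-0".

Fault-free values for test 1 (x1=1, x2=0, x3=1): g1=1, g2=0, g3=0, g4=0, g5=1, giving Y=1. Observed 0.
Test 1: faults giving observed 0 are {g5 stuck-at-0}.
Only g5 stuck-at-0 is consistent with every test.

g5 stuck-at-0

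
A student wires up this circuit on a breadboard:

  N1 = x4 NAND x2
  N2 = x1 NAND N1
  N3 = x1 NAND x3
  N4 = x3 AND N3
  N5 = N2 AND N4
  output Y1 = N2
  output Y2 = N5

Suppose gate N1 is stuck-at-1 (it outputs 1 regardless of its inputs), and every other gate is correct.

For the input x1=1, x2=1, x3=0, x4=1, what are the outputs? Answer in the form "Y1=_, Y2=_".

Propagate with N1 forced: N1=1 [stuck-at-1], N2=0, N3=1, N4=0, N5=0.
So the outputs are Y1=0, Y2=0. (Without the fault they would be Y1=1, Y2=0.)

Y1=0, Y2=0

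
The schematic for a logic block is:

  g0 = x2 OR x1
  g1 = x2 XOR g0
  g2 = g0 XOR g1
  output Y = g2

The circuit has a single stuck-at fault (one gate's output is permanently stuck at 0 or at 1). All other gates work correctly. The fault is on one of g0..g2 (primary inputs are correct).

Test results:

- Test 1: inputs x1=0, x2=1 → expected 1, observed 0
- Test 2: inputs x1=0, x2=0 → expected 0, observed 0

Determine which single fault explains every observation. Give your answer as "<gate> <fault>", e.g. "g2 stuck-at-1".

Fault-free values for test 1 (x1=0, x2=1): g0=1, g1=0, g2=1, giving Y=1. Observed 0.
Test 1: faults giving observed 0 are {g1 stuck-at-1, g2 stuck-at-0}.
Test 2 (x1=0, x2=0): fault-free g0=0, g1=0, g2=0 → 0; observed 0. Eliminates g1 stuck-at-1.
Only g2 stuck-at-0 is consistent with every test.

g2 stuck-at-0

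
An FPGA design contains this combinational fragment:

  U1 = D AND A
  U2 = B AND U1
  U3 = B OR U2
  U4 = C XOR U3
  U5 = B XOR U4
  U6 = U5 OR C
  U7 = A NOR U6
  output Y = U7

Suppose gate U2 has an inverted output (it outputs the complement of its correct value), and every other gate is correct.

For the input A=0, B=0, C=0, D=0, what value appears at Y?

Propagate with U2 forced: U1=0, U2=1 [inverted output], U3=1, U4=1, U5=1, U6=1, U7=0.
So Y = 0. (Without the fault it would be 1.)

0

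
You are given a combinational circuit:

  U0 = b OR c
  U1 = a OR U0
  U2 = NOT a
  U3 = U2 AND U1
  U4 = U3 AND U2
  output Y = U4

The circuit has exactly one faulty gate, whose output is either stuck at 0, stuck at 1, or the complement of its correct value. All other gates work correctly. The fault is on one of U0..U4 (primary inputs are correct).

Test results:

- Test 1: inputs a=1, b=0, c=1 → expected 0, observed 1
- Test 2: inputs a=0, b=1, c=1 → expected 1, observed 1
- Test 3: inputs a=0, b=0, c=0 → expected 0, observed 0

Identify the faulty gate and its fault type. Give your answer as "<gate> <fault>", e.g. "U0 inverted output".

U2 stuck-at-1

Fault-free values for test 1 (a=1, b=0, c=1): U0=1, U1=1, U2=0, U3=0, U4=0, giving Y=0. Observed 1.
Test 1: faults giving observed 1 are {U2 stuck-at-1, U2 inverted output, U4 stuck-at-1, U4 inverted output}.
Test 2 (a=0, b=1, c=1): fault-free U0=1, U1=1, U2=1, U3=1, U4=1 → 1; observed 1. Eliminates U2 inverted output, U4 inverted output.
Test 3 (a=0, b=0, c=0): fault-free U0=0, U1=0, U2=1, U3=0, U4=0 → 0; observed 0. Eliminates U4 stuck-at-1.
Only U2 stuck-at-1 is consistent with every test.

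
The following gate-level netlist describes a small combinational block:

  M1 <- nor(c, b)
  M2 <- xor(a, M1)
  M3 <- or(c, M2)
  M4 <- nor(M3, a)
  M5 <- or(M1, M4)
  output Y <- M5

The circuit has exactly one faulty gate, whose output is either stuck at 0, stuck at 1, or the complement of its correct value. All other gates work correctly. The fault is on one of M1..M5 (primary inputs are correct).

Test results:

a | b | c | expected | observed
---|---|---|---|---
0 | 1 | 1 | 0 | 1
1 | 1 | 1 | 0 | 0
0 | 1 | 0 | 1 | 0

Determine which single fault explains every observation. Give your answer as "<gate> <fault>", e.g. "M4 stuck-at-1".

M3 inverted output

Fault-free values for test 1 (a=0, b=1, c=1): M1=0, M2=0, M3=1, M4=0, M5=0, giving Y=0. Observed 1.
Test 1: faults giving observed 1 are {M1 stuck-at-1, M1 inverted output, M3 stuck-at-0, M3 inverted output, M4 stuck-at-1, M4 inverted output, M5 stuck-at-1, M5 inverted output}.
Test 2 (a=1, b=1, c=1): fault-free M1=0, M2=1, M3=1, M4=0, M5=0 → 0; observed 0. Eliminates M1 stuck-at-1, M1 inverted output, M4 stuck-at-1, M4 inverted output, M5 stuck-at-1, M5 inverted output.
Test 3 (a=0, b=1, c=0): fault-free M1=0, M2=0, M3=0, M4=1, M5=1 → 1; observed 0. Eliminates M3 stuck-at-0.
Only M3 inverted output is consistent with every test.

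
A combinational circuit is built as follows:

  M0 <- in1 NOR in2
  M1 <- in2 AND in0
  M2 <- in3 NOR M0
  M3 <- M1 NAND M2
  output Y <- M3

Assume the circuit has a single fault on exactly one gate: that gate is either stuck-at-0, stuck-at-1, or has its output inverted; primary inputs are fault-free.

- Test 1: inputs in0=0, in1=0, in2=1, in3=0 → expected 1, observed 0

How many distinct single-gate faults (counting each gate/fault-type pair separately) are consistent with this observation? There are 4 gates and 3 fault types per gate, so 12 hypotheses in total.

Fault-free: M0=0, M1=0, M2=1, M3=1 → 1. Observed 0.
  M0 stuck-at-0: output 1 ✗
  M0 stuck-at-1: output 1 ✗
  M0 inverted output: output 1 ✗
  M1 stuck-at-0: output 1 ✗
  M1 stuck-at-1: output 0 ✓
  M1 inverted output: output 0 ✓
  M2 stuck-at-0: output 1 ✗
  M2 stuck-at-1: output 1 ✗
  M2 inverted output: output 1 ✗
  M3 stuck-at-0: output 0 ✓
  M3 stuck-at-1: output 1 ✗
  M3 inverted output: output 0 ✓
Consistent faults: {M1 stuck-at-1, M1 inverted output, M3 stuck-at-0, M3 inverted output} — 4 in all.

4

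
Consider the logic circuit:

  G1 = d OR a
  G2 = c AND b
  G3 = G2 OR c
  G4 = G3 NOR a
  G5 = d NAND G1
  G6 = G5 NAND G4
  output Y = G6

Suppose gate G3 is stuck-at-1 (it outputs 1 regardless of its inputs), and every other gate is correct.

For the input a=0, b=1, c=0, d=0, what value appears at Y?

1

Propagate with G3 forced: G1=0, G2=0, G3=1 [stuck-at-1], G4=0, G5=1, G6=1.
So Y = 1. (Without the fault it would be 0.)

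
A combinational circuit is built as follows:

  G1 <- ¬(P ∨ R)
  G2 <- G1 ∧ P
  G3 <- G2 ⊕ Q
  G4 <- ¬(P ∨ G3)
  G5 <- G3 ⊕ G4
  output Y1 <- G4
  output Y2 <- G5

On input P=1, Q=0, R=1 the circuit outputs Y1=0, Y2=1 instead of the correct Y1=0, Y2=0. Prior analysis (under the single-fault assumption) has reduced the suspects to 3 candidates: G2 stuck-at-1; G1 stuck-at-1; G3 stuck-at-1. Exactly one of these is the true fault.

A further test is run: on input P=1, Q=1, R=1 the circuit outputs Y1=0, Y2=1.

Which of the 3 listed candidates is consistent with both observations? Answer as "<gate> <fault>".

Evaluate each candidate on input P=1, Q=1, R=1:
  G2 stuck-at-1: G1=0, G2=1 [stuck-at-1], G3=0, G4=0, G5=0 → Y1=0, Y2=0 — eliminated
  G1 stuck-at-1: G1=1 [stuck-at-1], G2=1, G3=0, G4=0, G5=0 → Y1=0, Y2=0 — eliminated
  G3 stuck-at-1: G1=0, G2=0, G3=1 [stuck-at-1], G4=0, G5=1 → Y1=0, Y2=1 — matches
Only G3 stuck-at-1 reproduces the observed Y1=0, Y2=1.

G3 stuck-at-1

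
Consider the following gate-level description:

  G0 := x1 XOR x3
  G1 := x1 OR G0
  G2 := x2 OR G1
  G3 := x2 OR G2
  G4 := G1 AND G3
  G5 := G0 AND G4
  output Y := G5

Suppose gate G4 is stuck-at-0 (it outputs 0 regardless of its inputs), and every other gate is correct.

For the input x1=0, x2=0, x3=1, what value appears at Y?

Propagate with G4 forced: G0=1, G1=1, G2=1, G3=1, G4=0 [stuck-at-0], G5=0.
So Y = 0. (Without the fault it would be 1.)

0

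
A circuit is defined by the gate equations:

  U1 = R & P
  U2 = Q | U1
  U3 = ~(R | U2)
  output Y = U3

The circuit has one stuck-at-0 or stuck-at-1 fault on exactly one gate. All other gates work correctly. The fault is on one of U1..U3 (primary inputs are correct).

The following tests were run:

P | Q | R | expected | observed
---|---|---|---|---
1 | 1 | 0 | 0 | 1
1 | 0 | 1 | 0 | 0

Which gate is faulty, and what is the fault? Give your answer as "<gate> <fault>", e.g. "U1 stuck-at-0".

Fault-free values for test 1 (P=1, Q=1, R=0): U1=0, U2=1, U3=0, giving Y=0. Observed 1.
Test 1: faults giving observed 1 are {U2 stuck-at-0, U3 stuck-at-1}.
Test 2 (P=1, Q=0, R=1): fault-free U1=1, U2=1, U3=0 → 0; observed 0. Eliminates U3 stuck-at-1.
Only U2 stuck-at-0 is consistent with every test.

U2 stuck-at-0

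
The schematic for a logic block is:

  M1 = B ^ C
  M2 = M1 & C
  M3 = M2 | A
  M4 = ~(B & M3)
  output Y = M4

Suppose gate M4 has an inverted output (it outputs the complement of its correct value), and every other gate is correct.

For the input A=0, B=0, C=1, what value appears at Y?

Propagate with M4 forced: M1=1, M2=1, M3=1, M4=0 [inverted output].
So Y = 0. (Without the fault it would be 1.)

0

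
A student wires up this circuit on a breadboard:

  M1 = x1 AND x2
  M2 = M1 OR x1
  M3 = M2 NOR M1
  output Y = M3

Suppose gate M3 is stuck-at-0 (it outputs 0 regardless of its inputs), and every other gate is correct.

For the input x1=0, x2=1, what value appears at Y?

Propagate with M3 forced: M1=0, M2=0, M3=0 [stuck-at-0].
So Y = 0. (Without the fault it would be 1.)

0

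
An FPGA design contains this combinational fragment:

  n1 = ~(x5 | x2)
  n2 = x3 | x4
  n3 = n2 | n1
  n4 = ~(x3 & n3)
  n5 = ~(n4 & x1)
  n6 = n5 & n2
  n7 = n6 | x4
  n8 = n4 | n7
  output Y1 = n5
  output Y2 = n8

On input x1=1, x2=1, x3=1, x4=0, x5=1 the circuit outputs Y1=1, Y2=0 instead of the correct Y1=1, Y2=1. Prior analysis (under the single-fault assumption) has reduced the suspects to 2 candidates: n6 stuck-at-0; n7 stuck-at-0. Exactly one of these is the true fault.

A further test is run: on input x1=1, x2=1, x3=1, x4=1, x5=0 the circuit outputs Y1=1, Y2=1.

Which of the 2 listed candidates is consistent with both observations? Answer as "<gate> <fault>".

Evaluate each candidate on input x1=1, x2=1, x3=1, x4=1, x5=0:
  n6 stuck-at-0: n1=0, n2=1, n3=1, n4=0, n5=1, n6=0 [stuck-at-0], n7=1, n8=1 → Y1=1, Y2=1 — matches
  n7 stuck-at-0: n1=0, n2=1, n3=1, n4=0, n5=1, n6=1, n7=0 [stuck-at-0], n8=0 → Y1=1, Y2=0 — eliminated
Only n6 stuck-at-0 reproduces the observed Y1=1, Y2=1.

n6 stuck-at-0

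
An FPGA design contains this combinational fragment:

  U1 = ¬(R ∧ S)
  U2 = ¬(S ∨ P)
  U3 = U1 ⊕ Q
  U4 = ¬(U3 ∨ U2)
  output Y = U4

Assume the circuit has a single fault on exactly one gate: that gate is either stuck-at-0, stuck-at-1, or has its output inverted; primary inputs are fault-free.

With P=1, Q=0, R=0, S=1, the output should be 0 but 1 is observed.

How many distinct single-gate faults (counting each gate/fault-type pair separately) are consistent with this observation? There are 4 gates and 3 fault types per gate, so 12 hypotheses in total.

6

Fault-free: U1=1, U2=0, U3=1, U4=0 → 0. Observed 1.
  U1 stuck-at-0: output 1 ✓
  U1 stuck-at-1: output 0 ✗
  U1 inverted output: output 1 ✓
  U2 stuck-at-0: output 0 ✗
  U2 stuck-at-1: output 0 ✗
  U2 inverted output: output 0 ✗
  U3 stuck-at-0: output 1 ✓
  U3 stuck-at-1: output 0 ✗
  U3 inverted output: output 1 ✓
  U4 stuck-at-0: output 0 ✗
  U4 stuck-at-1: output 1 ✓
  U4 inverted output: output 1 ✓
Consistent faults: {U1 stuck-at-0, U1 inverted output, U3 stuck-at-0, U3 inverted output, U4 stuck-at-1, U4 inverted output} — 6 in all.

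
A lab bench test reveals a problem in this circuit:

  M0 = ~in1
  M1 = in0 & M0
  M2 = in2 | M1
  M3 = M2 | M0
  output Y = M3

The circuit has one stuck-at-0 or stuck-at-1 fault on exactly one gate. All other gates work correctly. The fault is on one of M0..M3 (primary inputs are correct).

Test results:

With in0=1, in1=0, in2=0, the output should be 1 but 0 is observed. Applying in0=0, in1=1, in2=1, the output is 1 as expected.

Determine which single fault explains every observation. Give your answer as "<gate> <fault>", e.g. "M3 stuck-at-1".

M0 stuck-at-0

Fault-free values for test 1 (in0=1, in1=0, in2=0): M0=1, M1=1, M2=1, M3=1, giving Y=1. Observed 0.
Test 1: faults giving observed 0 are {M0 stuck-at-0, M3 stuck-at-0}.
Test 2 (in0=0, in1=1, in2=1): fault-free M0=0, M1=0, M2=1, M3=1 → 1; observed 1. Eliminates M3 stuck-at-0.
Only M0 stuck-at-0 is consistent with every test.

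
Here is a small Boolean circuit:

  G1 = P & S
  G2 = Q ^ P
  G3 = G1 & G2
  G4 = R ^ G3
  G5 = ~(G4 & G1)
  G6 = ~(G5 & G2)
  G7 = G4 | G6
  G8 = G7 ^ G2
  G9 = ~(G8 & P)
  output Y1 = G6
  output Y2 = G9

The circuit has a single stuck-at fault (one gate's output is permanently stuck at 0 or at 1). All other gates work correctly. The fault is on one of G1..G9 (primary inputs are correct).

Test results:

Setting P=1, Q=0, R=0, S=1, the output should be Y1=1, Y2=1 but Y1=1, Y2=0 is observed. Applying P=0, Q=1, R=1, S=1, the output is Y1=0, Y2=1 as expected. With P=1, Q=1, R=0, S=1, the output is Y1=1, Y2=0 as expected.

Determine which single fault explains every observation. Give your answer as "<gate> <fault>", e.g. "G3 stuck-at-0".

Fault-free values for test 1 (P=1, Q=0, R=0, S=1): G1=1, G2=1, G3=1, G4=1, G5=0, G6=1, G7=1, G8=0, G9=1, giving Y1=1, Y2=1. Observed Y1=1, Y2=0.
Test 1: faults giving observed Y1=1, Y2=0 are {G2 stuck-at-0, G7 stuck-at-0, G8 stuck-at-1, G9 stuck-at-0}.
Test 2 (P=0, Q=1, R=1, S=1): fault-free G1=0, G2=1, G3=0, G4=1, G5=1, G6=0, G7=1, G8=0, G9=1 → Y1=0, Y2=1; observed Y1=0, Y2=1. Eliminates G2 stuck-at-0, G9 stuck-at-0.
Test 3 (P=1, Q=1, R=0, S=1): fault-free G1=1, G2=0, G3=0, G4=0, G5=1, G6=1, G7=1, G8=1, G9=0 → Y1=1, Y2=0; observed Y1=1, Y2=0. Eliminates G7 stuck-at-0.
Only G8 stuck-at-1 is consistent with every test.

G8 stuck-at-1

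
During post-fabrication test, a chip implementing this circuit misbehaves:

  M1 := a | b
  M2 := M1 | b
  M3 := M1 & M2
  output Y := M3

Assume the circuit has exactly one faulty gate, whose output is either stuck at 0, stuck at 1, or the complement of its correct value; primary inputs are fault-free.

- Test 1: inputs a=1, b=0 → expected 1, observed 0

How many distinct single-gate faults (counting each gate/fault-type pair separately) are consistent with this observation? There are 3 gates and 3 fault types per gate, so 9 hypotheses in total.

Fault-free: M1=1, M2=1, M3=1 → 1. Observed 0.
  M1 stuck-at-0: output 0 ✓
  M1 stuck-at-1: output 1 ✗
  M1 inverted output: output 0 ✓
  M2 stuck-at-0: output 0 ✓
  M2 stuck-at-1: output 1 ✗
  M2 inverted output: output 0 ✓
  M3 stuck-at-0: output 0 ✓
  M3 stuck-at-1: output 1 ✗
  M3 inverted output: output 0 ✓
Consistent faults: {M1 stuck-at-0, M1 inverted output, M2 stuck-at-0, M2 inverted output, M3 stuck-at-0, M3 inverted output} — 6 in all.

6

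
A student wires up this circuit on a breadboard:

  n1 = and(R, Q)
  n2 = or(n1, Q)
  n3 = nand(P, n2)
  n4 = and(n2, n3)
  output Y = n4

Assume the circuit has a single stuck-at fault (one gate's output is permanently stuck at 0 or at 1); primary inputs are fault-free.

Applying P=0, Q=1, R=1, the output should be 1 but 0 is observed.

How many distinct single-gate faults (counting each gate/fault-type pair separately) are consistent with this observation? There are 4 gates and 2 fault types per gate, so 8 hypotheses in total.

3

Fault-free: n1=1, n2=1, n3=1, n4=1 → 1. Observed 0.
  n1 stuck-at-0: output 1 ✗
  n1 stuck-at-1: output 1 ✗
  n2 stuck-at-0: output 0 ✓
  n2 stuck-at-1: output 1 ✗
  n3 stuck-at-0: output 0 ✓
  n3 stuck-at-1: output 1 ✗
  n4 stuck-at-0: output 0 ✓
  n4 stuck-at-1: output 1 ✗
Consistent faults: {n2 stuck-at-0, n3 stuck-at-0, n4 stuck-at-0} — 3 in all.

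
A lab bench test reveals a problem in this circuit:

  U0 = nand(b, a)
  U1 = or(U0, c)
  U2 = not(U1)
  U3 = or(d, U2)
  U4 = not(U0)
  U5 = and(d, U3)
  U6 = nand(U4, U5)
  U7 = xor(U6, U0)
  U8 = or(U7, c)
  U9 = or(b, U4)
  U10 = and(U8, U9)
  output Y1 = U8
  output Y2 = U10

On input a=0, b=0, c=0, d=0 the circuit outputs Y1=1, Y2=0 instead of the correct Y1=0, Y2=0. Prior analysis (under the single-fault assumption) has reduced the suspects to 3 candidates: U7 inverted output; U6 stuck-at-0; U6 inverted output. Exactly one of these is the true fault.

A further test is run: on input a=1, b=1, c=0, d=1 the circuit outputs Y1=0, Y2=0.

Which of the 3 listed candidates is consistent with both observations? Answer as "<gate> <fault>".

Evaluate each candidate on input a=1, b=1, c=0, d=1:
  U7 inverted output: U0=0, U1=0, U2=1, U3=1, U4=1, U5=1, U6=0, U7=1 [inverted output], U8=1, U9=1, U10=1 → Y1=1, Y2=1 — eliminated
  U6 stuck-at-0: U0=0, U1=0, U2=1, U3=1, U4=1, U5=1, U6=0 [stuck-at-0], U7=0, U8=0, U9=1, U10=0 → Y1=0, Y2=0 — matches
  U6 inverted output: U0=0, U1=0, U2=1, U3=1, U4=1, U5=1, U6=1 [inverted output], U7=1, U8=1, U9=1, U10=1 → Y1=1, Y2=1 — eliminated
Only U6 stuck-at-0 reproduces the observed Y1=0, Y2=0.

U6 stuck-at-0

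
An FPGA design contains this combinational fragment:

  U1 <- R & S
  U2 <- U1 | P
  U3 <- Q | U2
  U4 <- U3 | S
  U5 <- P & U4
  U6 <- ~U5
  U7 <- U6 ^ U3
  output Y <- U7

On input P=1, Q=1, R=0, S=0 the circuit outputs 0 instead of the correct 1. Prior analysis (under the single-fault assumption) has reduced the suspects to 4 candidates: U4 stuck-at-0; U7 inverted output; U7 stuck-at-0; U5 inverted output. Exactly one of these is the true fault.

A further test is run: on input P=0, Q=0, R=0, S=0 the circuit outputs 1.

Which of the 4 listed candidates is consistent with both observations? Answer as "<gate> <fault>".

Evaluate each candidate on input P=0, Q=0, R=0, S=0:
  U4 stuck-at-0: U1=0, U2=0, U3=0, U4=0 [stuck-at-0], U5=0, U6=1, U7=1 → 1 — matches
  U7 inverted output: U1=0, U2=0, U3=0, U4=0, U5=0, U6=1, U7=0 [inverted output] → 0 — eliminated
  U7 stuck-at-0: U1=0, U2=0, U3=0, U4=0, U5=0, U6=1, U7=0 [stuck-at-0] → 0 — eliminated
  U5 inverted output: U1=0, U2=0, U3=0, U4=0, U5=1 [inverted output], U6=0, U7=0 → 0 — eliminated
Only U4 stuck-at-0 reproduces the observed 1.

U4 stuck-at-0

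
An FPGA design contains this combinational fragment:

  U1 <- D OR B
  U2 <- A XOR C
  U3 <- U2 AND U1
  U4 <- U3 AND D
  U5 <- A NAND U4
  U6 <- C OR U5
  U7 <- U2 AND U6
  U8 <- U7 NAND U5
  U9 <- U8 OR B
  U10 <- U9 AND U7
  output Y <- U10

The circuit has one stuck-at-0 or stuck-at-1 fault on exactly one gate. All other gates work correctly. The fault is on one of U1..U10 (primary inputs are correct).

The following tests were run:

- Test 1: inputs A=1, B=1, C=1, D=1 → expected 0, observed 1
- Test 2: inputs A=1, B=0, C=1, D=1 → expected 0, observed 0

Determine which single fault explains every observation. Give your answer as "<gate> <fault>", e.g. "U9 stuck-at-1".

U7 stuck-at-1

Fault-free values for test 1 (A=1, B=1, C=1, D=1): U1=1, U2=0, U3=0, U4=0, U5=1, U6=1, U7=0, U8=1, U9=1, U10=0, giving Y=0. Observed 1.
Test 1: faults giving observed 1 are {U2 stuck-at-1, U7 stuck-at-1, U10 stuck-at-1}.
Test 2 (A=1, B=0, C=1, D=1): fault-free U1=1, U2=0, U3=0, U4=0, U5=1, U6=1, U7=0, U8=1, U9=1, U10=0 → 0; observed 0. Eliminates U2 stuck-at-1, U10 stuck-at-1.
Only U7 stuck-at-1 is consistent with every test.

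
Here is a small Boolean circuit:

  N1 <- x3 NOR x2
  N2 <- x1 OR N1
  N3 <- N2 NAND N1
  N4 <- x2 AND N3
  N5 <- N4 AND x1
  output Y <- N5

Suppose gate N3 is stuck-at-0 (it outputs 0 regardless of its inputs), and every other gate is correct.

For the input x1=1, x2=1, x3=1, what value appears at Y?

0

Propagate with N3 forced: N1=0, N2=1, N3=0 [stuck-at-0], N4=0, N5=0.
So Y = 0. (Without the fault it would be 1.)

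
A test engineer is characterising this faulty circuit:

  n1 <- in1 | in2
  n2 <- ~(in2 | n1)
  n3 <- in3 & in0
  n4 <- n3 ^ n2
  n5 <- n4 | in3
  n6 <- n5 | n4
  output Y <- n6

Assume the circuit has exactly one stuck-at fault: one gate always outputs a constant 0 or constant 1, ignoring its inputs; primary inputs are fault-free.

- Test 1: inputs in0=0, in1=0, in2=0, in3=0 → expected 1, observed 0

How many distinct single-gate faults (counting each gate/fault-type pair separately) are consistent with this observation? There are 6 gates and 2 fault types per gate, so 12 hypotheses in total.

5

Fault-free: n1=0, n2=1, n3=0, n4=1, n5=1, n6=1 → 1. Observed 0.
  n1 stuck-at-0: output 1 ✗
  n1 stuck-at-1: output 0 ✓
  n2 stuck-at-0: output 0 ✓
  n2 stuck-at-1: output 1 ✗
  n3 stuck-at-0: output 1 ✗
  n3 stuck-at-1: output 0 ✓
  n4 stuck-at-0: output 0 ✓
  n4 stuck-at-1: output 1 ✗
  n5 stuck-at-0: output 1 ✗
  n5 stuck-at-1: output 1 ✗
  n6 stuck-at-0: output 0 ✓
  n6 stuck-at-1: output 1 ✗
Consistent faults: {n1 stuck-at-1, n2 stuck-at-0, n3 stuck-at-1, n4 stuck-at-0, n6 stuck-at-0} — 5 in all.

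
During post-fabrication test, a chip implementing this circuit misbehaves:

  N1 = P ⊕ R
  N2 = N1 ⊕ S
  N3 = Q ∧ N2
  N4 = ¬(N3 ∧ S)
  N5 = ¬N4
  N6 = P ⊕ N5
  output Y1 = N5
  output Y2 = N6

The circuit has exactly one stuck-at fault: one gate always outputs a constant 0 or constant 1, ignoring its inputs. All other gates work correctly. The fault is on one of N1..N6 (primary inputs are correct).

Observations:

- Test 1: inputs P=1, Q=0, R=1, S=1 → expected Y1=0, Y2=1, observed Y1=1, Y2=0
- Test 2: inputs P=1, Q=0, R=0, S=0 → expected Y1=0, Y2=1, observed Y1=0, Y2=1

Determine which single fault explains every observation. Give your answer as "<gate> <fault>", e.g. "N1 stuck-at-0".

N3 stuck-at-1

Fault-free values for test 1 (P=1, Q=0, R=1, S=1): N1=0, N2=1, N3=0, N4=1, N5=0, N6=1, giving Y1=0, Y2=1. Observed Y1=1, Y2=0.
Test 1: faults giving observed Y1=1, Y2=0 are {N3 stuck-at-1, N4 stuck-at-0, N5 stuck-at-1}.
Test 2 (P=1, Q=0, R=0, S=0): fault-free N1=1, N2=1, N3=0, N4=1, N5=0, N6=1 → Y1=0, Y2=1; observed Y1=0, Y2=1. Eliminates N4 stuck-at-0, N5 stuck-at-1.
Only N3 stuck-at-1 is consistent with every test.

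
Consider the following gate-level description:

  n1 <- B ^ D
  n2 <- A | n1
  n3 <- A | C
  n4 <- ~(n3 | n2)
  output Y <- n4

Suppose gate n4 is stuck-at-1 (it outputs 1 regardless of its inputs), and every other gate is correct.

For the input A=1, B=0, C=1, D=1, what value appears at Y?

1

Propagate with n4 forced: n1=1, n2=1, n3=1, n4=1 [stuck-at-1].
So Y = 1. (Without the fault it would be 0.)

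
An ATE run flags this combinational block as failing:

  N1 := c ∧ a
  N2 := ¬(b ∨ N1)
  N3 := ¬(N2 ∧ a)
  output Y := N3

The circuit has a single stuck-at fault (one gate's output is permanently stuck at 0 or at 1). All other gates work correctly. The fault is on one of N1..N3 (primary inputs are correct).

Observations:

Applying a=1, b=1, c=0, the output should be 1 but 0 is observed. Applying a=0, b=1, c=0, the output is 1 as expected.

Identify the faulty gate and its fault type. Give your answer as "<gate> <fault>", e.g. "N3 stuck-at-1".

Fault-free values for test 1 (a=1, b=1, c=0): N1=0, N2=0, N3=1, giving Y=1. Observed 0.
Test 1: faults giving observed 0 are {N2 stuck-at-1, N3 stuck-at-0}.
Test 2 (a=0, b=1, c=0): fault-free N1=0, N2=0, N3=1 → 1; observed 1. Eliminates N3 stuck-at-0.
Only N2 stuck-at-1 is consistent with every test.

N2 stuck-at-1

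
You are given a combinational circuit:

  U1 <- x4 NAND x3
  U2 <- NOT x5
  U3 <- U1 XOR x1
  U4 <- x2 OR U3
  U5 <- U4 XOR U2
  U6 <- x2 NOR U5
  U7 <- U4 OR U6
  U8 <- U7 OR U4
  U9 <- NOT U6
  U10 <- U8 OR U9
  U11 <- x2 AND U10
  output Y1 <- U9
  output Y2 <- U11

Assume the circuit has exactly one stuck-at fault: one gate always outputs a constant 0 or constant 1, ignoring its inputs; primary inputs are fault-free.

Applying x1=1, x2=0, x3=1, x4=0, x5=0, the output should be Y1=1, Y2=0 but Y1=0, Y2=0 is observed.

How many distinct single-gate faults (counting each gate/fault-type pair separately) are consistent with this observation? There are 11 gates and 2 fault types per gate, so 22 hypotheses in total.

Fault-free: U1=1, U2=1, U3=0, U4=0, U5=1, U6=0, U7=0, U8=0, U9=1, U10=1, U11=0 → Y1=1, Y2=0. Observed Y1=0, Y2=0.
  U1: stuck-at-0 ✓; others ✗
  U2: stuck-at-0 ✓; others ✗
  U3: stuck-at-1 ✓; others ✗
  U4: stuck-at-1 ✓; others ✗
  U5: stuck-at-0 ✓; others ✗
  U6: stuck-at-1 ✓; others ✗
  U7: none of the 2 fault types match ✗
  U8: none of the 2 fault types match ✗
  U9: stuck-at-0 ✓; others ✗
  U10: none of the 2 fault types match ✗
  U11: none of the 2 fault types match ✗
Consistent faults: {U1 stuck-at-0, U2 stuck-at-0, U3 stuck-at-1, U4 stuck-at-1, U5 stuck-at-0, U6 stuck-at-1, U9 stuck-at-0} — 7 in all.

7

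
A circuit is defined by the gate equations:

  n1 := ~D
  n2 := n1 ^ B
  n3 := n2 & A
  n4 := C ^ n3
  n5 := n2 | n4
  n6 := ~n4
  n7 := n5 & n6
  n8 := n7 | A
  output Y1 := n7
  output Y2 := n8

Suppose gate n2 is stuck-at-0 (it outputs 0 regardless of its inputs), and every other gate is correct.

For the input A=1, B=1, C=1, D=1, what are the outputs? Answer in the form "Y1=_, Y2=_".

Y1=0, Y2=1

Propagate with n2 forced: n1=0, n2=0 [stuck-at-0], n3=0, n4=1, n5=1, n6=0, n7=0, n8=1.
So the outputs are Y1=0, Y2=1. (Without the fault they would be Y1=1, Y2=1.)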